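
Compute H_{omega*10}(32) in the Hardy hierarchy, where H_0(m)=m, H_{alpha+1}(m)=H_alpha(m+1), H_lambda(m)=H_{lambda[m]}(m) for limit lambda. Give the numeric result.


H_{omega*10}(32):
For the Hardy hierarchy, H_{omega*k}(n) = 2^k * n.
2^10 = 1024.
1024 * 32 = 32768

32768


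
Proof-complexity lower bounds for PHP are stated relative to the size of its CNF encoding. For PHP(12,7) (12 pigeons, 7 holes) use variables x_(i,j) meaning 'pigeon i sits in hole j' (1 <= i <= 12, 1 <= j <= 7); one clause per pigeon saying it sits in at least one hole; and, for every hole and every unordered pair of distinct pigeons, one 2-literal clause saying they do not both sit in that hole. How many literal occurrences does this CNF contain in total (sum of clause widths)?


PHP(12,7): 12 pigeons, 7 holes, 12*7 = 84 variables.
- pigeon clauses: one per pigeon -> 12 clauses of width 7 -> 84 literals
- hole clauses: 7 holes * C(12,2) = 7 * 66 -> 462 clauses of width 2 -> 924 literals
Total literal occurrences = 84 + 924 = 1008

1008


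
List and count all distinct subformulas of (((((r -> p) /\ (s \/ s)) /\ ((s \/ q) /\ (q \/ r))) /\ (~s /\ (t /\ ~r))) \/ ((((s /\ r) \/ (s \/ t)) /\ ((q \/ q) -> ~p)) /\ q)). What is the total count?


Formula: (((((r -> p) /\ (s \/ s)) /\ ((s \/ q) /\ (q \/ r))) /\ (~s /\ (t /\ ~r))) \/ ((((s /\ r) \/ (s \/ t)) /\ ((q \/ q) -> ~p)) /\ q))
Subformulas found:
  1. r
  2. q
  3. s
  4. t
  5. p
  6. ~p
  7. ~r
  8. ~s
  9. (s \/ s)
  10. (q \/ r)
  11. (r -> p)
  12. (s /\ r)
  13. (s \/ q)
  14. (s \/ t)
  15. (q \/ q)
  16. (t /\ ~r)
  17. ((q \/ q) -> ~p)
  18. (~s /\ (t /\ ~r))
  19. ((s \/ q) /\ (q \/ r))
  20. ((s /\ r) \/ (s \/ t))
  21. ((r -> p) /\ (s \/ s))
  22. (((s /\ r) \/ (s \/ t)) /\ ((q \/ q) -> ~p))
  23. (((r -> p) /\ (s \/ s)) /\ ((s \/ q) /\ (q \/ r)))
  24. ((((s /\ r) \/ (s \/ t)) /\ ((q \/ q) -> ~p)) /\ q)
  25. ((((r -> p) /\ (s \/ s)) /\ ((s \/ q) /\ (q \/ r))) /\ (~s /\ (t /\ ~r)))
  26. (((((r -> p) /\ (s \/ s)) /\ ((s \/ q) /\ (q \/ r))) /\ (~s /\ (t /\ ~r))) \/ ((((s /\ r) \/ (s \/ t)) /\ ((q \/ q) -> ~p)) /\ q))
Total distinct subformulas = 26

26


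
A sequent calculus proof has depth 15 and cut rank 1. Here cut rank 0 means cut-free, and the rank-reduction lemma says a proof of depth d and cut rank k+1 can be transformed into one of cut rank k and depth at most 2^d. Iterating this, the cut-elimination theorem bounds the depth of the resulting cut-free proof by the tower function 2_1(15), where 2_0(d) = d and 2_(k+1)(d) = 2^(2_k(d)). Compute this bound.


Each rank reduction sends depth d to at most 2^d; cut rank r needs r reductions.
2_0(15) = 15
2_1(15) = 2^15 = 32768
Cut-free depth bound = 32768

32768


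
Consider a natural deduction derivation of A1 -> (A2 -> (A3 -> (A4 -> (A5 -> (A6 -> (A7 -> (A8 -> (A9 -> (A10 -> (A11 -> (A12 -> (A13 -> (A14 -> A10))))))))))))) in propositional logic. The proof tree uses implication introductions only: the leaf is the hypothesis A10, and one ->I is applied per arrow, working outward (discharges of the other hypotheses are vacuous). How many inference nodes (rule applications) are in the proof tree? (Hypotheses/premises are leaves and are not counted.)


The formula has 14 arrows (->); its innermost consequent A10 is one of the antecedents,
so the proof starts from the hypothesis leaf A10 (not a rule application) and closes one arrow per ->I.
Building A1 -> (A2 -> (A3 -> (A4 -> (A5 -> (A6 -> (A7 -> (A8 -> (A9 -> (A10 -> (A11 -> (A12 -> (A13 -> (A14 -> A10))))))))))))) therefore takes 14 nested implication introductions.
Total inference nodes = 14

14


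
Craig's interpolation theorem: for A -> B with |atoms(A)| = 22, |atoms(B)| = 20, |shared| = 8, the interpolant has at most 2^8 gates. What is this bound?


Shared atoms = 8
Craig interpolant size bound = 2^8
= 256

256


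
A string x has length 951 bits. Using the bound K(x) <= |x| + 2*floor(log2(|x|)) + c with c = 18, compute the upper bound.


floor(log2(951)) = 9
2 * 9 = 18
K(x) <= 951 + 18 + 18 = 987

987


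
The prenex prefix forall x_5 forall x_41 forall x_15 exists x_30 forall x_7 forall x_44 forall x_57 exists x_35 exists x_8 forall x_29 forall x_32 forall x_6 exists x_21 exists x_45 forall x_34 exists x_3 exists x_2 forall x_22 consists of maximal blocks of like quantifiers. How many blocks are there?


Alternations = 8.
Blocks = alternations + 1 = 9

9


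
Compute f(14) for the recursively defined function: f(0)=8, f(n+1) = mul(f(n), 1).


f(0) = 8
f(1) = mul(f(0), 1) = mul(8, 1) = 8
f(2) = mul(f(1), 1) = mul(8, 1) = 8
f(3) = mul(f(2), 1) = mul(8, 1) = 8
f(4) = mul(f(3), 1) = mul(8, 1) = 8
f(5) = mul(f(4), 1) = mul(8, 1) = 8
f(6) = mul(f(5), 1) = mul(8, 1) = 8
f(7) = mul(f(6), 1) = mul(8, 1) = 8
f(8) = mul(f(7), 1) = mul(8, 1) = 8
f(9) = mul(f(8), 1) = mul(8, 1) = 8
f(10) = mul(f(9), 1) = mul(8, 1) = 8
f(11) = mul(f(10), 1) = mul(8, 1) = 8
f(12) = mul(f(11), 1) = mul(8, 1) = 8
f(13) = mul(f(12), 1) = mul(8, 1) = 8
f(14) = mul(f(13), 1) = mul(8, 1) = 8


8


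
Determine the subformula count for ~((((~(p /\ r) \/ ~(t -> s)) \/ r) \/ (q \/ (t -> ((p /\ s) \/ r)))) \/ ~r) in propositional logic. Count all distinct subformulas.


Formula: ~((((~(p /\ r) \/ ~(t -> s)) \/ r) \/ (q \/ (t -> ((p /\ s) \/ r)))) \/ ~r)
Subformulas found:
  1. r
  2. q
  3. s
  4. t
  5. p
  6. ~r
  7. (p /\ s)
  8. (t -> s)
  9. (p /\ r)
  10. ~(t -> s)
  11. ~(p /\ r)
  12. ((p /\ s) \/ r)
  13. (t -> ((p /\ s) \/ r))
  14. (~(p /\ r) \/ ~(t -> s))
  15. (q \/ (t -> ((p /\ s) \/ r)))
  16. ((~(p /\ r) \/ ~(t -> s)) \/ r)
  17. (((~(p /\ r) \/ ~(t -> s)) \/ r) \/ (q \/ (t -> ((p /\ s) \/ r))))
  18. ((((~(p /\ r) \/ ~(t -> s)) \/ r) \/ (q \/ (t -> ((p /\ s) \/ r)))) \/ ~r)
  19. ~((((~(p /\ r) \/ ~(t -> s)) \/ r) \/ (q \/ (t -> ((p /\ s) \/ r)))) \/ ~r)
Total distinct subformulas = 19

19


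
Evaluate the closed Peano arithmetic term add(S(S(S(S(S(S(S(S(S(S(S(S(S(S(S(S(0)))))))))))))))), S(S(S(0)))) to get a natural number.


add(S^16(0), S^3(0)):
S^16(0) = 16
S^3(0) = 3
16 + 3 = 19

19


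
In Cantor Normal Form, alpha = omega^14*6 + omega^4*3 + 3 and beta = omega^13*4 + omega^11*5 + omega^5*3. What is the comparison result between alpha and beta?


Compare term by term from highest exponent:
alpha = omega^14*6 + omega^4*3 + 3
beta = omega^13*4 + omega^11*5 + omega^5*3
Term 1: alpha has omega^14*6, beta has omega^13*4
Term 2: alpha has omega^4*3, beta has omega^11*5
Term 3: alpha has omega^0*3, beta has omega^5*3
Result: alpha > beta

alpha > beta


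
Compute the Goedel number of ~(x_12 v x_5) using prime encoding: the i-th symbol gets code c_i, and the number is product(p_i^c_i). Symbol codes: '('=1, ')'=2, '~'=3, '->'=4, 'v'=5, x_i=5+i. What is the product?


Formula: ~(x_12 v x_5)
Symbol codes: [3, 1, 17, 5, 10, 2]
Primes: [2, 3, 5, 7, 11, 13]
p_1^3 = 2^3 = 8
p_2^1 = 3^1 = 3
p_3^17 = 5^17 = 762939453125
p_4^5 = 7^5 = 16807
p_5^10 = 11^10 = 25937424601
p_6^2 = 13^2 = 169
Product = 1348978635872720635986328125000

1348978635872720635986328125000


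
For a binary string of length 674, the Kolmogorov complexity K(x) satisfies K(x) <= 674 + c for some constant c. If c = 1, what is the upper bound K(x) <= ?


K(x) <= |x| + c = 674 + 1 = 675

675


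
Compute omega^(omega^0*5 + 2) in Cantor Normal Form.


omega^(omega^0*5 + 2):
omega^0 = 1, so the exponent is 5 + 2 = 7 (finite ordinal addition).
Result = omega^7, already a single CNF term.

omega^7


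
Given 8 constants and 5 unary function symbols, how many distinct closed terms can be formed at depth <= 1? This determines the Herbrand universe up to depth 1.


Herbrand terms by depth:
Depth 0: 8 constants
Depth 1: 40 new terms (running total: 48)
Total distinct ground terms = 48

48


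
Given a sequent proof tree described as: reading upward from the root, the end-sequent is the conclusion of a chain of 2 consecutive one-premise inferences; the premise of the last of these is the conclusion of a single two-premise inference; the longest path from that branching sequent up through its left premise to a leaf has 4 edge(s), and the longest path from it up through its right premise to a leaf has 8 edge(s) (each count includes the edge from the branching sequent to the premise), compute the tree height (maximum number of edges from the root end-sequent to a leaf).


Longest path through the left premise: 4 edges (measured from the branching sequent)
Longest path through the right premise: 8 edges
Height of the subtree rooted at the branching sequent: max(4, 8) = 8
The branching sequent sits 2 edges above the root (the chain of one-premise inferences), so height = 8 + 2 = 10

10


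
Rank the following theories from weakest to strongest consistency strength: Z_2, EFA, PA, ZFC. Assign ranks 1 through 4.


Ordering by consistency strength:
1. EFA
2. PA
3. Z_2
4. ZFC


Z_2=3, EFA=1, PA=2, ZFC=4


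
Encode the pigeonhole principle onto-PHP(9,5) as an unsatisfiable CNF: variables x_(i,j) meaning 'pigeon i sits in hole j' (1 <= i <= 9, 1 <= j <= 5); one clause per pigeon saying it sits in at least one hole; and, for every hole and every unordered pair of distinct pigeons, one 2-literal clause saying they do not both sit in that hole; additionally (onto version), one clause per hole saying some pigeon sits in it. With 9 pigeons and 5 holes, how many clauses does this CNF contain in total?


onto-PHP(9,5): 9 pigeons, 5 holes, 9*5 = 45 variables.
- pigeon clauses: one per pigeon -> 9 clauses
- hole clauses: 5 holes * C(9,2) = 5 * 36 -> 180 clauses
- onto clauses: one per hole -> 5 clauses
Total clauses = 9 + 180 + 5 = 194

194


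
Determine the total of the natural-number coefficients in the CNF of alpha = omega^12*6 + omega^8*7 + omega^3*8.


CNF: omega^12*6 + omega^8*7 + omega^3*8
Coefficients: 6 + 7 + 8 = 21

21


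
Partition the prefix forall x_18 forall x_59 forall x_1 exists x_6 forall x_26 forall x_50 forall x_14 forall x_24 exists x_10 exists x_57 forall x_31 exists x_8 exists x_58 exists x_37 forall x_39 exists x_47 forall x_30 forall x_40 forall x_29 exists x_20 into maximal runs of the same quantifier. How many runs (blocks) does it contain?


Alternations = 9.
Blocks = alternations + 1 = 10

10


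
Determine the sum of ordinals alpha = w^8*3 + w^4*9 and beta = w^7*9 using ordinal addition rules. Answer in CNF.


Ordinal addition (w^8*3 + w^4*9) + w^7*9:
alpha's leading term has exponent 8 > beta's exponent 7, so it survives.
alpha's tail term has exponent 4 < beta's exponent 7, so it is absorbed by beta.
In ordinal addition, any term followed by a strictly larger-exponent term is absorbed.
Result = w^8*3 + w^7*9

w^8*3 + w^7*9


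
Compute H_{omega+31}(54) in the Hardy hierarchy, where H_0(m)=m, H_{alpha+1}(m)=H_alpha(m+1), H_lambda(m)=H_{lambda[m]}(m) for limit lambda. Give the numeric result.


H_{omega+31}(54):
Unwind the 31 successor steps: H_{omega+31}(54) = H_omega(54+31) = H_omega(85).
H_omega(m) = H_m(m) = m + m = 2m.
Result = 2 * 85 = 170

170


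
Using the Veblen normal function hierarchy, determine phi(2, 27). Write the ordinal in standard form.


phi(2, 27):
phi(2, beta) = zeta_beta (the beta-th zeta number, fixed point of epsilon).
phi(2, 27) = zeta_27

zeta_27


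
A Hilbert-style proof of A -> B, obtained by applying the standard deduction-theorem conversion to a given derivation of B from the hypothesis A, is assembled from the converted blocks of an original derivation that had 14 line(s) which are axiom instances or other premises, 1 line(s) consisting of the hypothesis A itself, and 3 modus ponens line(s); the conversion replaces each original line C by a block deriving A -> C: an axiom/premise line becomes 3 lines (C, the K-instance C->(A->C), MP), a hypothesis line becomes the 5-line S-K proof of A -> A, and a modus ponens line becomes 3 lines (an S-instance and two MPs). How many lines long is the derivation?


Deduction-theorem conversion, block by block:
- 14 axiom/premise lines -> 3 lines each = 42
- 1 hypothesis lines -> 5 lines each (identity proof A->A) = 5
- 3 MP lines -> 3 lines each (S-instance, MP, MP) = 9
Total = 42 + 5 + 9 = 56 lines.

56


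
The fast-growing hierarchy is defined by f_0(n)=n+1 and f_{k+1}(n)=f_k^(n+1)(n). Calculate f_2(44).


f_2(44) = f_1^45(44)
f_1(m) = 2m + 1.
Iterating: f_1^k(n) = 2^k*(n+1) - 1.
f_2(44) = 2^45*(44+1) - 1 = 35184372088832*45 - 1 = 1583296743997439

1583296743997439


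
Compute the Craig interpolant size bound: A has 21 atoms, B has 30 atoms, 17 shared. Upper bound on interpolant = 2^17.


Shared atoms = 17
Craig interpolant size bound = 2^17
= 131072

131072


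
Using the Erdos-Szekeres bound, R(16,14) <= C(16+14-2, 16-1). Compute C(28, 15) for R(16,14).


R(16,14) <= C(16+14-2, 16-1) = C(28, 15)
C(28, 15) = 28! / (15! * 13!)
= 37442160

37442160


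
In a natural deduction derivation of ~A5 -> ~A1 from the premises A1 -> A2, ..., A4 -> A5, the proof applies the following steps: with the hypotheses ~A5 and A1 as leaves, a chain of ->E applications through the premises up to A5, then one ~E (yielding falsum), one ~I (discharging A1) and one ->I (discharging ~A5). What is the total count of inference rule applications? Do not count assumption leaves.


From hypothesis A1, 4 ->E steps along the 4 premises yield A5.
~E with hypothesis ~A5 gives falsum (1 node); ~I discharging A1 gives ~A1 (1 node); ->I discharging ~A5 gives the goal (1 node).
Total = 4 + 3 = 7 inference nodes.

7


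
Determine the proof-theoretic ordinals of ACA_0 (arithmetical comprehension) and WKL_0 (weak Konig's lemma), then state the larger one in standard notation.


Proof-theoretic ordinal of ACA_0 (arithmetical comprehension): epsilon_0
Proof-theoretic ordinal of WKL_0 (weak Konig's lemma): omega^omega
Comparing: omega^omega < epsilon_0.
The larger ordinal is epsilon_0 (from ACA_0 (arithmetical comprehension)).

epsilon_0


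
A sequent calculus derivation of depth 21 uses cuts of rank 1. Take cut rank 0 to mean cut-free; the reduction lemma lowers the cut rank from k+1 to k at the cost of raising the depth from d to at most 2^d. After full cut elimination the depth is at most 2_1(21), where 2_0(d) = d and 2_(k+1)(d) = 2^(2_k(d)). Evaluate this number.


Each rank reduction sends depth d to at most 2^d; cut rank r needs r reductions.
2_0(21) = 21
2_1(21) = 2^21 = 2097152
Cut-free depth bound = 2097152

2097152


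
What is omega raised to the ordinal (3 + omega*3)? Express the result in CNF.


omega^(3 + omega*3):
In ordinal addition a term is absorbed by a following term of strictly larger exponent: 0 < 1, so 3 + omega*3 = omega*3.
omega raised to a CNF ordinal is a single CNF term: Result = omega^(omega*3)

omega^(omega*3)


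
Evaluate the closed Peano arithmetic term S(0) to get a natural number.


Counting successors applied to 0:
1 applications of S to 0 = 1

1


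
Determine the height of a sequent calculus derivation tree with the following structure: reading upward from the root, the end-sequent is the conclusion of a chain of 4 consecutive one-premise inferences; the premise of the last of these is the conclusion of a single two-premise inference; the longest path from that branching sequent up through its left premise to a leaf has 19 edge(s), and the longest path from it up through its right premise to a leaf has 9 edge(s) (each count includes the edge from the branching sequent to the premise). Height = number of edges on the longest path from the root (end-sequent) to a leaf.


Longest path through the left premise: 19 edges (measured from the branching sequent)
Longest path through the right premise: 9 edges
Height of the subtree rooted at the branching sequent: max(19, 9) = 19
The branching sequent sits 4 edges above the root (the chain of one-premise inferences), so height = 19 + 4 = 23

23


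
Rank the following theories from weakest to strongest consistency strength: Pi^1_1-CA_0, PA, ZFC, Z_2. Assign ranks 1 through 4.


Ordering by consistency strength:
1. PA
2. Pi^1_1-CA_0
3. Z_2
4. ZFC


Pi^1_1-CA_0=2, PA=1, ZFC=4, Z_2=3


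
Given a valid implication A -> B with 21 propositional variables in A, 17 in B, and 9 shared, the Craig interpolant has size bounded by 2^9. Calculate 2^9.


Shared atoms = 9
Craig interpolant size bound = 2^9
= 512

512


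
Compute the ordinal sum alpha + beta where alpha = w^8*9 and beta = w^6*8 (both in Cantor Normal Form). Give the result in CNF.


Ordinal addition w^8*9 + w^6*8:
Leading exponent of alpha (8) > leading exponent of beta (6).
Since alpha's term has higher exponent than beta's leading term,
the sum is simply alpha followed by beta.
Result = w^8*9 + w^6*8

w^8*9 + w^6*8


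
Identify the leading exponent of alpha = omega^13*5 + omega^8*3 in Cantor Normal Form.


CNF: omega^13*5 + omega^8*3
The leading term is omega^13*5, which has exponent 13.

13


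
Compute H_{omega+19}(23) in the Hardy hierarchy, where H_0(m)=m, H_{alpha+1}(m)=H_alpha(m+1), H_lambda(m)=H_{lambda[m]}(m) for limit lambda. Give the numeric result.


H_{omega+19}(23):
Unwind the 19 successor steps: H_{omega+19}(23) = H_omega(23+19) = H_omega(42).
H_omega(m) = H_m(m) = m + m = 2m.
Result = 2 * 42 = 84

84


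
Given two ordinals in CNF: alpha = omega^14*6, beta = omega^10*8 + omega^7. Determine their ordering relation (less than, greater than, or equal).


Compare term by term from highest exponent:
alpha = omega^14*6
beta = omega^10*8 + omega^7
Term 1: alpha has omega^14*6, beta has omega^10*8
Term 2: alpha has omega^0*0, beta has omega^7*1
Result: alpha > beta

alpha > beta


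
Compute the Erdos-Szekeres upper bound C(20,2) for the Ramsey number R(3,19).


R(3,19) <= C(3+19-2, 3-1) = C(20, 2)
C(20, 2) = 20! / (2! * 18!)
= 190

190


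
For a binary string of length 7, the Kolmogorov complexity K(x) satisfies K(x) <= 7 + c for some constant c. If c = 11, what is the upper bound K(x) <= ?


K(x) <= |x| + c = 7 + 11 = 18

18


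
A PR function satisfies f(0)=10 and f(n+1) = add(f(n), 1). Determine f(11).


f(0) = 10
f(1) = add(f(0), 1) = add(10, 1) = 11
f(2) = add(f(1), 1) = add(11, 1) = 12
f(3) = add(f(2), 1) = add(12, 1) = 13
f(4) = add(f(3), 1) = add(13, 1) = 14
f(5) = add(f(4), 1) = add(14, 1) = 15
f(6) = add(f(5), 1) = add(15, 1) = 16
f(7) = add(f(6), 1) = add(16, 1) = 17
f(8) = add(f(7), 1) = add(17, 1) = 18
f(9) = add(f(8), 1) = add(18, 1) = 19
f(10) = add(f(9), 1) = add(19, 1) = 20
f(11) = add(f(10), 1) = add(20, 1) = 21


21


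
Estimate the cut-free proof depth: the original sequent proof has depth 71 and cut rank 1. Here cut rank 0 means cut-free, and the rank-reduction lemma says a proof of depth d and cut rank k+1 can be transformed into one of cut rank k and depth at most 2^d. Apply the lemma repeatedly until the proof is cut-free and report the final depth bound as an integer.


Each rank reduction sends depth d to at most 2^d; cut rank r needs r reductions.
2_0(71) = 71
2_1(71) = 2^71 = 2361183241434822606848
Cut-free depth bound = 2361183241434822606848

2361183241434822606848


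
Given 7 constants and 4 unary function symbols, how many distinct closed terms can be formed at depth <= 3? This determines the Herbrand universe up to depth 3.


Herbrand terms by depth:
Depth 0: 7 constants
Depth 1: 28 new terms (running total: 35)
Depth 2: 112 new terms (running total: 147)
Depth 3: 448 new terms (running total: 595)
Total distinct ground terms = 595

595


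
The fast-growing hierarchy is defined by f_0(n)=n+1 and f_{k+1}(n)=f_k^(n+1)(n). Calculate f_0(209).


f_0(209) = 209 + 1 = 210

210


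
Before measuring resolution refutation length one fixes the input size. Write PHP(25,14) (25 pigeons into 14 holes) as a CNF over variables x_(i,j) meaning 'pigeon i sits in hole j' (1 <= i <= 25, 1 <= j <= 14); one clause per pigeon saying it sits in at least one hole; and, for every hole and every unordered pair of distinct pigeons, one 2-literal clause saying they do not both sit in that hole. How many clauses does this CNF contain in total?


PHP(25,14): 25 pigeons, 14 holes, 25*14 = 350 variables.
- pigeon clauses: one per pigeon -> 25 clauses
- hole clauses: 14 holes * C(25,2) = 14 * 300 -> 4200 clauses
Total clauses = 25 + 4200 = 4225

4225


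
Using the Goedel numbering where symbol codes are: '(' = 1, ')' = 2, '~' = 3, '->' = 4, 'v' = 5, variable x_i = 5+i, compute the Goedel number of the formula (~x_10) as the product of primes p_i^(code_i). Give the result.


Formula: (~x_10)
Symbol codes: [1, 3, 15, 2]
Primes: [2, 3, 5, 7]
p_1^1 = 2^1 = 2
p_2^3 = 3^3 = 27
p_3^15 = 5^15 = 30517578125
p_4^2 = 7^2 = 49
Product = 80749511718750

80749511718750


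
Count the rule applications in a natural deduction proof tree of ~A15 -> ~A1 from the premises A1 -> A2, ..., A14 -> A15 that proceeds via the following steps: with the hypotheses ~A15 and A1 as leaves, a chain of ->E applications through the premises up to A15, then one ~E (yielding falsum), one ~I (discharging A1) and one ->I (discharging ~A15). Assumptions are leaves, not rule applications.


From hypothesis A1, 14 ->E steps along the 14 premises yield A15.
~E with hypothesis ~A15 gives falsum (1 node); ~I discharging A1 gives ~A1 (1 node); ->I discharging ~A15 gives the goal (1 node).
Total = 14 + 3 = 17 inference nodes.

17


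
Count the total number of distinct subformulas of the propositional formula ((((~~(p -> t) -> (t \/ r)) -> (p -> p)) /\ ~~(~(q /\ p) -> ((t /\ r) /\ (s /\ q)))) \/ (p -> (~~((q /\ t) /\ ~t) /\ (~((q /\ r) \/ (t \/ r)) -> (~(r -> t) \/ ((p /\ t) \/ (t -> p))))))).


Formula: ((((~~(p -> t) -> (t \/ r)) -> (p -> p)) /\ ~~(~(q /\ p) -> ((t /\ r) /\ (s /\ q)))) \/ (p -> (~~((q /\ t) /\ ~t) /\ (~((q /\ r) \/ (t \/ r)) -> (~(r -> t) \/ ((p /\ t) \/ (t -> p)))))))
Subformulas found:
  1. r
  2. p
  3. q
  4. s
  5. t
  6. ~t
  7. (t /\ r)
  8. (q /\ p)
  9. (t \/ r)
  10. (q /\ t)
  11. (p -> p)
  12. (p /\ t)
  13. (q /\ r)
  14. (t -> p)
  15. (s /\ q)
  16. (p -> t)
  17. (r -> t)
  18. ~(p -> t)
  19. ~(q /\ p)
  20. ~(r -> t)
  21. ~~(p -> t)
  22. ((q /\ t) /\ ~t)
  23. ~((q /\ t) /\ ~t)
  24. ~~((q /\ t) /\ ~t)
  25. ((q /\ r) \/ (t \/ r))
  26. ((t /\ r) /\ (s /\ q))
  27. ((p /\ t) \/ (t -> p))
  28. ~((q /\ r) \/ (t \/ r))
  29. (~~(p -> t) -> (t \/ r))
  30. (~(q /\ p) -> ((t /\ r) /\ (s /\ q)))
  31. (~(r -> t) \/ ((p /\ t) \/ (t -> p)))
  32. ((~~(p -> t) -> (t \/ r)) -> (p -> p))
  33. ~(~(q /\ p) -> ((t /\ r) /\ (s /\ q)))
  34. ~~(~(q /\ p) -> ((t /\ r) /\ (s /\ q)))
  35. (~((q /\ r) \/ (t \/ r)) -> (~(r -> t) \/ ((p /\ t) \/ (t -> p))))
  36. (((~~(p -> t) -> (t \/ r)) -> (p -> p)) /\ ~~(~(q /\ p) -> ((t /\ r) /\ (s /\ q))))
  37. (~~((q /\ t) /\ ~t) /\ (~((q /\ r) \/ (t \/ r)) -> (~(r -> t) \/ ((p /\ t) \/ (t -> p)))))
  38. (p -> (~~((q /\ t) /\ ~t) /\ (~((q /\ r) \/ (t \/ r)) -> (~(r -> t) \/ ((p /\ t) \/ (t -> p))))))
  39. ((((~~(p -> t) -> (t \/ r)) -> (p -> p)) /\ ~~(~(q /\ p) -> ((t /\ r) /\ (s /\ q)))) \/ (p -> (~~((q /\ t) /\ ~t) /\ (~((q /\ r) \/ (t \/ r)) -> (~(r -> t) \/ ((p /\ t) \/ (t -> p)))))))
Total distinct subformulas = 39

39


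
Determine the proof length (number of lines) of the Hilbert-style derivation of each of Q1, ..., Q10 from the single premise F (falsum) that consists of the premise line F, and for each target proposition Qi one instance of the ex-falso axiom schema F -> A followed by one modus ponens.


Ex falso, line by line:
- 1 premise line (F)
- 10 targets, each needing 1 axiom instance (F -> Qi) + 1 MP = 2 lines: 2 * 10 = 20
Total = 1 + 20 = 21 lines.

21


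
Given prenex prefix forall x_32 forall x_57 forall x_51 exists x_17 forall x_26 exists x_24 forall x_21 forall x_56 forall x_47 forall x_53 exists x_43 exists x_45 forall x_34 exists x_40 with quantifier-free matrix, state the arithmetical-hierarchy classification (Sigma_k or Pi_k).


Leading quantifier is forall, so the class is Pi.
Number of quantifier blocks = alternations + 1 = 7 + 1 = 8.
Classification: Pi_8

Pi_8


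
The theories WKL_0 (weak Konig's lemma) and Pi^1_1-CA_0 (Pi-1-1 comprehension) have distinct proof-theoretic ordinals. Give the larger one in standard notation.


Proof-theoretic ordinal of WKL_0 (weak Konig's lemma): omega^omega
Proof-theoretic ordinal of Pi^1_1-CA_0 (Pi-1-1 comprehension): psi_0(Omega_omega)
Comparing: omega^omega < psi_0(Omega_omega).
The larger ordinal is psi_0(Omega_omega) (from Pi^1_1-CA_0 (Pi-1-1 comprehension)).

psi_0(Omega_omega)


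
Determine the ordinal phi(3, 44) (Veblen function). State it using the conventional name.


phi(3, 44):
phi(3, beta) = eta_beta (the beta-th eta number, fixed point of zeta).
phi(3, 44) = eta_44

eta_44


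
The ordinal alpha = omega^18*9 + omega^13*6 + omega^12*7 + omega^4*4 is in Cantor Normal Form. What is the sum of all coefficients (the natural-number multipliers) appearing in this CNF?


CNF: omega^18*9 + omega^13*6 + omega^12*7 + omega^4*4
Coefficients: 9 + 6 + 7 + 4 = 26

26


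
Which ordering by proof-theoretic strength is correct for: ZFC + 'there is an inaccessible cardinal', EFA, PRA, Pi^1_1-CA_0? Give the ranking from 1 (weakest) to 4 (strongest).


Ordering by consistency strength:
1. EFA
2. PRA
3. Pi^1_1-CA_0
4. ZFC + 'there is an inaccessible cardinal'


ZFC + 'there is an inaccessible cardinal'=4, EFA=1, PRA=2, Pi^1_1-CA_0=3


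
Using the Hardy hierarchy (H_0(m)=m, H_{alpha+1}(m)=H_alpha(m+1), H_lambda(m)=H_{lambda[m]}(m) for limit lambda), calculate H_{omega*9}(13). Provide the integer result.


H_{omega*9}(13):
For the Hardy hierarchy, H_{omega*k}(n) = 2^k * n.
2^9 = 512.
512 * 13 = 6656

6656


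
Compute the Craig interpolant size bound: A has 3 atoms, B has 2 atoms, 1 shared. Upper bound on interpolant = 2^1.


Shared atoms = 1
Craig interpolant size bound = 2^1
= 2

2


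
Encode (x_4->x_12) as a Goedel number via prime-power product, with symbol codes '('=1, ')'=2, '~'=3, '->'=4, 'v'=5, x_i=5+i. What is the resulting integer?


Formula: (x_4->x_12)
Symbol codes: [1, 9, 4, 17, 2]
Primes: [2, 3, 5, 7, 11]
p_1^1 = 2^1 = 2
p_2^9 = 3^9 = 19683
p_3^4 = 5^4 = 625
p_4^17 = 7^17 = 232630513987207
p_5^2 = 11^2 = 121
Product = 692553544030042051376250

692553544030042051376250


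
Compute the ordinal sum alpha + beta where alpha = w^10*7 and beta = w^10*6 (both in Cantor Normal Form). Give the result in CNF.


Ordinal addition w^10*7 + w^10*6:
Both terms have the same exponent 10.
w^e*c + w^e*d = w^e*(c+d).
Result = w^10*(7+6) = w^10*13

w^10*13


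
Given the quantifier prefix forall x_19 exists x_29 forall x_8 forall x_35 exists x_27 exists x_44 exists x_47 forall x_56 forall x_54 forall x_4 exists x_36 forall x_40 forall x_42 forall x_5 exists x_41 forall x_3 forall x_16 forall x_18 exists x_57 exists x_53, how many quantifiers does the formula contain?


Quantifier prefix has 20 quantifier symbols.
Quantifier depth = 20

20


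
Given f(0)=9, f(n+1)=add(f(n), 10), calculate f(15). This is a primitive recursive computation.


f(0) = 9
f(1) = add(f(0), 10) = add(9, 10) = 19
f(2) = add(f(1), 10) = add(19, 10) = 29
f(3) = add(f(2), 10) = add(29, 10) = 39
f(4) = add(f(3), 10) = add(39, 10) = 49
f(5) = add(f(4), 10) = add(49, 10) = 59
f(6) = add(f(5), 10) = add(59, 10) = 69
f(7) = add(f(6), 10) = add(69, 10) = 79
f(8) = add(f(7), 10) = add(79, 10) = 89
f(9) = add(f(8), 10) = add(89, 10) = 99
f(10) = add(f(9), 10) = add(99, 10) = 109
f(11) = add(f(10), 10) = add(109, 10) = 119
f(12) = add(f(11), 10) = add(119, 10) = 129
f(13) = add(f(12), 10) = add(129, 10) = 139
f(14) = add(f(13), 10) = add(139, 10) = 149
f(15) = add(f(14), 10) = add(149, 10) = 159


159


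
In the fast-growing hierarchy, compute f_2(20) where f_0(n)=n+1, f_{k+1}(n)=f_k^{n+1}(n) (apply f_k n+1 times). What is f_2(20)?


f_2(20) = f_1^21(20)
f_1(m) = 2m + 1.
Iterating: f_1^k(n) = 2^k*(n+1) - 1.
f_2(20) = 2^21*(20+1) - 1 = 2097152*21 - 1 = 44040191

44040191


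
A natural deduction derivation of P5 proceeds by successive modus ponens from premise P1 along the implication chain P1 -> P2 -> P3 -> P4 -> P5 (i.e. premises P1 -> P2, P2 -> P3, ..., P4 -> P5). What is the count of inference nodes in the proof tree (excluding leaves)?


We have a chain: P1 -> P2 -> P3 -> P4 -> P5.
Each modus ponens application produces the next variable.
The chain has 5 propositions, so 5-1 = 4 modus ponens steps.
Total inference nodes = 4

4


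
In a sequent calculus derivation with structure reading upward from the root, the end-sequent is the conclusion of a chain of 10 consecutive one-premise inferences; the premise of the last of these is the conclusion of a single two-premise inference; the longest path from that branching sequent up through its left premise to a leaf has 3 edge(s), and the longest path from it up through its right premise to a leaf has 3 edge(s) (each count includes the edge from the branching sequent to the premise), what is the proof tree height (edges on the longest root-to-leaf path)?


Longest path through the left premise: 3 edges (measured from the branching sequent)
Longest path through the right premise: 3 edges
Height of the subtree rooted at the branching sequent: max(3, 3) = 3
The branching sequent sits 10 edges above the root (the chain of one-premise inferences), so height = 3 + 10 = 13

13


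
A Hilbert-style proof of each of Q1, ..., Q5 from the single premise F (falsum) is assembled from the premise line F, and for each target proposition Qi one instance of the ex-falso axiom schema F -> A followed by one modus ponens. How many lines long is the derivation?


Ex falso, line by line:
- 1 premise line (F)
- 5 targets, each needing 1 axiom instance (F -> Qi) + 1 MP = 2 lines: 2 * 5 = 10
Total = 1 + 10 = 11 lines.

11


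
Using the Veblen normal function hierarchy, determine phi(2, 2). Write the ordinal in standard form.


phi(2, 2):
phi(2, beta) = zeta_beta (the beta-th zeta number, fixed point of epsilon).
phi(2, 2) = zeta_2

zeta_2


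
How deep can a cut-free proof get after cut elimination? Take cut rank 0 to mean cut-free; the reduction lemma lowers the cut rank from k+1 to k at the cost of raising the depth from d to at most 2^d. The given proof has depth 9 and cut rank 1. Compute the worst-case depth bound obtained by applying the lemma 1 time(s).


Each rank reduction sends depth d to at most 2^d; cut rank r needs r reductions.
2_0(9) = 9
2_1(9) = 2^9 = 512
Cut-free depth bound = 512

512


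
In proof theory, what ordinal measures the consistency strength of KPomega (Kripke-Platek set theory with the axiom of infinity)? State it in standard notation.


The proof-theoretic ordinal of KPomega (Kripke-Platek set theory with the axiom of infinity) is a standard result in ordinal analysis.
This ordinal is the supremum of order types of primitive recursive well-orderings
that the theory can prove to be well-ordered.
For KPomega (Kripke-Platek set theory with the axiom of infinity), the proof-theoretic ordinal is psi_0(epsilon_{Omega+1}).

psi_0(epsilon_{Omega+1})


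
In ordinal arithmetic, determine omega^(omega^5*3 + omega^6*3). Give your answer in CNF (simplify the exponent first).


omega^(omega^5*3 + omega^6*3):
In ordinal addition a term is absorbed by a following term of strictly larger exponent: 5 < 6, so omega^5*3 + omega^6*3 = omega^6*3.
omega raised to a CNF ordinal is a single CNF term: Result = omega^(omega^6*3)

omega^(omega^6*3)


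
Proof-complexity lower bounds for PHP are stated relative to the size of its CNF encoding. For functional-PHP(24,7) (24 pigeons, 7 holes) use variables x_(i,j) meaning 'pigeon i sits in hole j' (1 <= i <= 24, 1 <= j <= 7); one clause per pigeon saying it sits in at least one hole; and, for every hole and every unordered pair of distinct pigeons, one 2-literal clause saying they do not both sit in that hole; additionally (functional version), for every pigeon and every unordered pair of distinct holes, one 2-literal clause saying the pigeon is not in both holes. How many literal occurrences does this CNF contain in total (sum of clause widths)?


functional-PHP(24,7): 24 pigeons, 7 holes, 24*7 = 168 variables.
- pigeon clauses: one per pigeon -> 24 clauses of width 7 -> 168 literals
- hole clauses: 7 holes * C(24,2) = 7 * 276 -> 1932 clauses of width 2 -> 3864 literals
- functional clauses: 24 pigeons * C(7,2) = 24 * 21 -> 504 clauses of width 2 -> 1008 literals
Total literal occurrences = 168 + 3864 + 1008 = 5040

5040


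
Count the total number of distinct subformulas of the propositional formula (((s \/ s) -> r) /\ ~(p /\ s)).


Formula: (((s \/ s) -> r) /\ ~(p /\ s))
Subformulas found:
  1. s
  2. r
  3. p
  4. (p /\ s)
  5. (s \/ s)
  6. ~(p /\ s)
  7. ((s \/ s) -> r)
  8. (((s \/ s) -> r) /\ ~(p /\ s))
Total distinct subformulas = 8

8


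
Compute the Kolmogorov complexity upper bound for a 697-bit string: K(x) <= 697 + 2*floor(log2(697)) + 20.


floor(log2(697)) = 9
2 * 9 = 18
K(x) <= 697 + 18 + 20 = 735

735


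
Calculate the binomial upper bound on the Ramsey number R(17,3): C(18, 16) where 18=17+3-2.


R(17,3) <= C(17+3-2, 17-1) = C(18, 16)
C(18, 16) = 18! / (16! * 2!)
= 153

153


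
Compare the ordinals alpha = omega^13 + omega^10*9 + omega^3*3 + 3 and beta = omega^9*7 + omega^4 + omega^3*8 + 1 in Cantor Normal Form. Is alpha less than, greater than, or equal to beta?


Compare term by term from highest exponent:
alpha = omega^13 + omega^10*9 + omega^3*3 + 3
beta = omega^9*7 + omega^4 + omega^3*8 + 1
Term 1: alpha has omega^13*1, beta has omega^9*7
Term 2: alpha has omega^10*9, beta has omega^4*1
Term 3: alpha has omega^3*3, beta has omega^3*8
Term 4: alpha has omega^0*3, beta has omega^0*1
Result: alpha > beta

alpha > beta


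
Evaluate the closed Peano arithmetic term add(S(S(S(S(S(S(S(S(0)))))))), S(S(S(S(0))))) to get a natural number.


add(S^8(0), S^4(0)):
S^8(0) = 8
S^4(0) = 4
8 + 4 = 12

12


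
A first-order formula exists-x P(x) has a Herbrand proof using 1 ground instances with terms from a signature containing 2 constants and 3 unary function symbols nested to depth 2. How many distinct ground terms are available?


Herbrand terms by depth:
Depth 0: 2 constants
Depth 1: 6 new terms (running total: 8)
Depth 2: 18 new terms (running total: 26)
Total distinct ground terms = 26

26


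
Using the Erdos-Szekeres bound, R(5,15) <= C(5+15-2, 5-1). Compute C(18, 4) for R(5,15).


R(5,15) <= C(5+15-2, 5-1) = C(18, 4)
C(18, 4) = 18! / (4! * 14!)
= 3060

3060


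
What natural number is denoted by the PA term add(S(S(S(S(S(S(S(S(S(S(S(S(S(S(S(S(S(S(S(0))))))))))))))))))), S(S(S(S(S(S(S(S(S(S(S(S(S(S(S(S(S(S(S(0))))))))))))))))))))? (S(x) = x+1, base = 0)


add(S^19(0), S^19(0)):
S^19(0) = 19
S^19(0) = 19
19 + 19 = 38

38


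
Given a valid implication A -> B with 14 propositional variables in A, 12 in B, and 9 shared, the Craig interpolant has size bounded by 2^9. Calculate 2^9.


Shared atoms = 9
Craig interpolant size bound = 2^9
= 512

512


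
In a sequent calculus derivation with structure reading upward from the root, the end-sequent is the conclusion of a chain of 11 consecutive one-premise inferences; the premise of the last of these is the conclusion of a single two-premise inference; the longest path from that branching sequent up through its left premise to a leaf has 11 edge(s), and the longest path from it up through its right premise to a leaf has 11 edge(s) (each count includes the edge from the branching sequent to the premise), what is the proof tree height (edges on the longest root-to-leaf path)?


Longest path through the left premise: 11 edges (measured from the branching sequent)
Longest path through the right premise: 11 edges
Height of the subtree rooted at the branching sequent: max(11, 11) = 11
The branching sequent sits 11 edges above the root (the chain of one-premise inferences), so height = 11 + 11 = 22

22


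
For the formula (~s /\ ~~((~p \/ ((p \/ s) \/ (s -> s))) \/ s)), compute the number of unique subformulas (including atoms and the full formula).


Formula: (~s /\ ~~((~p \/ ((p \/ s) \/ (s -> s))) \/ s))
Subformulas found:
  1. s
  2. p
  3. ~s
  4. ~p
  5. (p \/ s)
  6. (s -> s)
  7. ((p \/ s) \/ (s -> s))
  8. (~p \/ ((p \/ s) \/ (s -> s)))
  9. ((~p \/ ((p \/ s) \/ (s -> s))) \/ s)
  10. ~((~p \/ ((p \/ s) \/ (s -> s))) \/ s)
  11. ~~((~p \/ ((p \/ s) \/ (s -> s))) \/ s)
  12. (~s /\ ~~((~p \/ ((p \/ s) \/ (s -> s))) \/ s))
Total distinct subformulas = 12

12


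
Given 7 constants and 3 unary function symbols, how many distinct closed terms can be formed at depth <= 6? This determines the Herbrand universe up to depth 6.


Herbrand terms by depth:
Depth 0: 7 constants
Depth 1: 21 new terms (running total: 28)
Depth 2: 63 new terms (running total: 91)
Depth 3: 189 new terms (running total: 280)
Depth 4: 567 new terms (running total: 847)
Depth 5: 1701 new terms (running total: 2548)
Depth 6: 5103 new terms (running total: 7651)
Total distinct ground terms = 7651

7651


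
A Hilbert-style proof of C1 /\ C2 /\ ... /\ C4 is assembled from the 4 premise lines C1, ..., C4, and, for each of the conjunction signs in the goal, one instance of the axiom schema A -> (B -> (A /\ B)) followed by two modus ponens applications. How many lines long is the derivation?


Conjoining 4 premises:
- 4 premise lines
- the goal has 3 conjunction signs; each costs 1 axiom instance + 2 MP = 3 lines: 3 * 3 = 9
Total = 4 + 9 = 13 lines.

13


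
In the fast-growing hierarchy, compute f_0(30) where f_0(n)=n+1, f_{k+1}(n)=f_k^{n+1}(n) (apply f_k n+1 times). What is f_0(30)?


f_0(30) = 30 + 1 = 31

31


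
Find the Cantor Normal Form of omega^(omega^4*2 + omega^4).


omega^(omega^4*2 + omega^4):
Both terms of the exponent have the same exponent 4, so they merge: omega^4*2 + omega^4 = omega^4*(2+1) = omega^4*3.
omega raised to a CNF ordinal is a single CNF term: Result = omega^(omega^4*3)

omega^(omega^4*3)


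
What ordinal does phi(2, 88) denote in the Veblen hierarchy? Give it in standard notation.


phi(2, 88):
phi(2, beta) = zeta_beta (the beta-th zeta number, fixed point of epsilon).
phi(2, 88) = zeta_88

zeta_88


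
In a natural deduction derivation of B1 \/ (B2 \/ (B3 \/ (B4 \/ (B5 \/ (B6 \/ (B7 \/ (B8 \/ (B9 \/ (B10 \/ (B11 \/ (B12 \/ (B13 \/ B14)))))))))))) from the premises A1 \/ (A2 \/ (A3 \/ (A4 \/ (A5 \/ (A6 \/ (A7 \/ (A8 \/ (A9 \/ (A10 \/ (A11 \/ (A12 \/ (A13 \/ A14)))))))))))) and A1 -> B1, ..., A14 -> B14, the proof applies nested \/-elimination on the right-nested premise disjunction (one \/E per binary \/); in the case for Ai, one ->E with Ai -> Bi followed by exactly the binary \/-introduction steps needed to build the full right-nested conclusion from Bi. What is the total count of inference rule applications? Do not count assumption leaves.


Constructive dilemma with 14 branches, all disjunctions right-nested:
- \/E: the premise has 13 binary \/, each eliminated once: 13 nodes.
- ->E: one per case (Ai with Ai -> Bi gives Bi): 14 nodes.
- \/I: in case i < n, Bi needs 1 step to form Bi \/ (B(i+1) \/ ...) and then i-1 steps to prepend B(i-1), ..., B1, i.e. i steps; in case i = n, B14 needs 13 prepend steps.
  \/I total = (1 + 2 + ... + 13) + 13 = 91 + 13 = 104 nodes.
Total = 13 + 14 + 104 = 131

131


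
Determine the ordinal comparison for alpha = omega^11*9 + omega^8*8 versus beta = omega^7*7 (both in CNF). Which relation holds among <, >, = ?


Compare term by term from highest exponent:
alpha = omega^11*9 + omega^8*8
beta = omega^7*7
Term 1: alpha has omega^11*9, beta has omega^7*7
Term 2: alpha has omega^8*8, beta has omega^0*0
Result: alpha > beta

alpha > beta


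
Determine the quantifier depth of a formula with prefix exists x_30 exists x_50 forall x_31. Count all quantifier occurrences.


Quantifier prefix has 3 quantifier symbols.
Quantifier depth = 3

3


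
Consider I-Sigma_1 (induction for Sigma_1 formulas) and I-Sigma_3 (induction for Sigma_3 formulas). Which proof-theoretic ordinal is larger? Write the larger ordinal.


Proof-theoretic ordinal of I-Sigma_1 (induction for Sigma_1 formulas): omega^omega
Proof-theoretic ordinal of I-Sigma_3 (induction for Sigma_3 formulas): omega^(omega^(omega^omega))
Comparing: omega^omega < omega^(omega^(omega^omega)).
The larger ordinal is omega^(omega^(omega^omega)) (from I-Sigma_3 (induction for Sigma_3 formulas)).

omega^(omega^(omega^omega))
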